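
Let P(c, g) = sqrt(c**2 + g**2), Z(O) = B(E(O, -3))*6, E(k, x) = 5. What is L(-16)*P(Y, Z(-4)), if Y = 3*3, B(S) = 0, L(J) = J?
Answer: -144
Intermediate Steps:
Z(O) = 0 (Z(O) = 0*6 = 0)
Y = 9
L(-16)*P(Y, Z(-4)) = -16*sqrt(9**2 + 0**2) = -16*sqrt(81 + 0) = -16*sqrt(81) = -16*9 = -144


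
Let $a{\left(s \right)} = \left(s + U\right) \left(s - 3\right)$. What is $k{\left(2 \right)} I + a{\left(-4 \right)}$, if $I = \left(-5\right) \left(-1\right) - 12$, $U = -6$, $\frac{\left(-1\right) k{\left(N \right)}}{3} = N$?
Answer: $112$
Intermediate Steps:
$k{\left(N \right)} = - 3 N$
$a{\left(s \right)} = \left(-6 + s\right) \left(-3 + s\right)$ ($a{\left(s \right)} = \left(s - 6\right) \left(s - 3\right) = \left(-6 + s\right) \left(-3 + s\right)$)
$I = -7$ ($I = 5 - 12 = -7$)
$k{\left(2 \right)} I + a{\left(-4 \right)} = \left(-3\right) 2 \left(-7\right) + \left(18 + \left(-4\right)^{2} - -36\right) = \left(-6\right) \left(-7\right) + \left(18 + 16 + 36\right) = 42 + 70 = 112$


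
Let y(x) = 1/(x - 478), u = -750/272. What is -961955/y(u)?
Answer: 62895503765/136 ≈ 4.6247e+8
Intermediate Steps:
u = -375/136 (u = -750*1/272 = -375/136 ≈ -2.7574)
y(x) = 1/(-478 + x)
-961955/y(u) = -961955/(1/(-478 - 375/136)) = -961955/(1/(-65383/136)) = -961955/(-136/65383) = -961955*(-65383/136) = 62895503765/136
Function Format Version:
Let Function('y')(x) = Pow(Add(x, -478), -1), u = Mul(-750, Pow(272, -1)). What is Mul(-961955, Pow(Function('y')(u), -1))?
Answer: Rational(62895503765, 136) ≈ 4.6247e+8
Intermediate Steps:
u = Rational(-375, 136) (u = Mul(-750, Rational(1, 272)) = Rational(-375, 136) ≈ -2.7574)
Function('y')(x) = Pow(Add(-478, x), -1)
Mul(-961955, Pow(Function('y')(u), -1)) = Mul(-961955, Pow(Pow(Add(-478, Rational(-375, 136)), -1), -1)) = Mul(-961955, Pow(Pow(Rational(-65383, 136), -1), -1)) = Mul(-961955, Pow(Rational(-136, 65383), -1)) = Mul(-961955, Rational(-65383, 136)) = Rational(62895503765, 136)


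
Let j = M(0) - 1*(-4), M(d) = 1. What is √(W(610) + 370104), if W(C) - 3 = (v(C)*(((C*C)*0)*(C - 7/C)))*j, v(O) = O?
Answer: 3*√41123 ≈ 608.36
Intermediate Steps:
j = 5 (j = 1 - 1*(-4) = 1 + 4 = 5)
W(C) = 3 (W(C) = 3 + (C*(((C*C)*0)*(C - 7/C)))*5 = 3 + (C*((C²*0)*(C - 7/C)))*5 = 3 + (C*(0*(C - 7/C)))*5 = 3 + (C*0)*5 = 3 + 0*5 = 3 + 0 = 3)
√(W(610) + 370104) = √(3 + 370104) = √370107 = 3*√41123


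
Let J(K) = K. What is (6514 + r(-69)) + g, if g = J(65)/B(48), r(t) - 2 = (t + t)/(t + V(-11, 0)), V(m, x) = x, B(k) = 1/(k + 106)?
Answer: 16528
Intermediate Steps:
B(k) = 1/(106 + k)
r(t) = 4 (r(t) = 2 + (t + t)/(t + 0) = 2 + (2*t)/t = 2 + 2 = 4)
g = 10010 (g = 65/(1/(106 + 48)) = 65/(1/154) = 65*154 = 10010)
(6514 + r(-69)) + g = (6514 + 4) + 10010 = 6518 + 10010 = 16528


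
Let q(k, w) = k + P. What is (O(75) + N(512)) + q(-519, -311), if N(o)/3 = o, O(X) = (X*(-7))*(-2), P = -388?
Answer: 1679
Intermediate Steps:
O(X) = 14*X (O(X) = -7*X*(-2) = 14*X)
q(k, w) = -388 + k (q(k, w) = k - 388 = -388 + k)
N(o) = 3*o
(O(75) + N(512)) + q(-519, -311) = (14*75 + 3*512) + (-388 - 519) = (1050 + 1536) - 907 = 2586 - 907 = 1679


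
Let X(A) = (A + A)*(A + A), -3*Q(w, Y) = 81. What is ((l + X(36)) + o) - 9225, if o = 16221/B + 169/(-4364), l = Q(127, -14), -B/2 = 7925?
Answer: -140727293147/34584700 ≈ -4069.1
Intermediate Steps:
B = -15850 (B = -2*7925 = -15850)
Q(w, Y) = -27 (Q(w, Y) = -⅓*81 = -27)
l = -27
X(A) = 4*A² (X(A) = (2*A)*(2*A) = 4*A²)
o = -36733547/34584700 (o = 16221/(-15850) + 169/(-4364) = 16221*(-1/15850) + 169*(-1/4364) = -16221/15850 - 169/4364 = -36733547/34584700 ≈ -1.0621)
((l + X(36)) + o) - 9225 = ((-27 + 4*36²) - 36733547/34584700) - 9225 = ((-27 + 4*1296) - 36733547/34584700) - 9225 = ((-27 + 5184) - 36733547/34584700) - 9225 = (5157 - 36733547/34584700) - 9225 = 178316564353/34584700 - 9225 = -140727293147/34584700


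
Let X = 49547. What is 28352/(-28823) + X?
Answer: 1428064829/28823 ≈ 49546.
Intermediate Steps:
28352/(-28823) + X = 28352/(-28823) + 49547 = 28352*(-1/28823) + 49547 = -28352/28823 + 49547 = 1428064829/28823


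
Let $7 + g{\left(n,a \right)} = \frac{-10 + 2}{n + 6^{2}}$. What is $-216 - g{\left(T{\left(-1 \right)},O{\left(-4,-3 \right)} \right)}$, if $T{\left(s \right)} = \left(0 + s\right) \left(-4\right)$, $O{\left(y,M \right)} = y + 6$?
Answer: $- \frac{1044}{5} \approx -208.8$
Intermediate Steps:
$O{\left(y,M \right)} = 6 + y$
$T{\left(s \right)} = - 4 s$ ($T{\left(s \right)} = s \left(-4\right) = - 4 s$)
$g{\left(n,a \right)} = -7 - \frac{8}{36 + n}$ ($g{\left(n,a \right)} = -7 + \frac{-10 + 2}{n + 6^{2}} = -7 - \frac{8}{n + 36} = -7 - \frac{8}{36 + n}$)
$-216 - g{\left(T{\left(-1 \right)},O{\left(-4,-3 \right)} \right)} = -216 - \frac{-260 - 7 \left(\left(-4\right) \left(-1\right)\right)}{36 - -4} = -216 - \frac{-260 - 28}{36 + 4} = -216 - \frac{-260 - 28}{40} = -216 - \frac{1}{40} \left(-288\right) = -216 - - \frac{36}{5} = -216 + \frac{36}{5} = - \frac{1044}{5}$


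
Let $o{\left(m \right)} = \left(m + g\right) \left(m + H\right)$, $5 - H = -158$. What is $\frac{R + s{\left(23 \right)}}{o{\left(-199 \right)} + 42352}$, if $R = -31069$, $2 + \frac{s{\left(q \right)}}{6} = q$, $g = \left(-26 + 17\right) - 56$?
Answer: $- \frac{30943}{51856} \approx -0.59671$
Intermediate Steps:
$H = 163$ ($H = 5 - -158 = 5 + 158 = 163$)
$g = -65$ ($g = -9 - 56 = -65$)
$s{\left(q \right)} = -12 + 6 q$
$o{\left(m \right)} = \left(-65 + m\right) \left(163 + m\right)$ ($o{\left(m \right)} = \left(m - 65\right) \left(m + 163\right) = \left(-65 + m\right) \left(163 + m\right)$)
$\frac{R + s{\left(23 \right)}}{o{\left(-199 \right)} + 42352} = \frac{-31069 + \left(-12 + 6 \cdot 23\right)}{\left(-10595 + \left(-199\right)^{2} + 98 \left(-199\right)\right) + 42352} = \frac{-31069 + \left(-12 + 138\right)}{\left(-10595 + 39601 - 19502\right) + 42352} = \frac{-31069 + 126}{9504 + 42352} = - \frac{30943}{51856}$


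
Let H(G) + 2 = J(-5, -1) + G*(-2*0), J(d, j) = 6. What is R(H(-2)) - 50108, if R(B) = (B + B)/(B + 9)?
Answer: -651396/13 ≈ -50107.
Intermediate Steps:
H(G) = 4 (H(G) = -2 + (6 + G*(-2*0)) = -2 + (6 + G*0) = -2 + (6 + 0) = -2 + 6 = 4)
R(B) = 2*B/(9 + B) (R(B) = (2*B)/(9 + B) = 2*B/(9 + B))
R(H(-2)) - 50108 = 2*4/(9 + 4) - 50108 = 2*4/13 - 50108 = 2*4*(1/13) - 50108 = 8/13 - 50108 = -651396/13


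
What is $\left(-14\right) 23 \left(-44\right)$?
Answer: $14168$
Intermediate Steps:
$\left(-14\right) 23 \left(-44\right) = \left(-322\right) \left(-44\right) = 14168$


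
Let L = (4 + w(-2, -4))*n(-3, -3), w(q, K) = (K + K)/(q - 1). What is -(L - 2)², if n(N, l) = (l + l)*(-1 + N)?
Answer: -24964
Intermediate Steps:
n(N, l) = 2*l*(-1 + N) (n(N, l) = (2*l)*(-1 + N) = 2*l*(-1 + N))
w(q, K) = 2*K/(-1 + q) (w(q, K) = (2*K)/(-1 + q) = 2*K/(-1 + q))
L = 160 (L = (4 + 2*(-4)/(-1 - 2))*(2*(-3)*(-1 - 3)) = (4 + 2*(-4)/(-3))*(2*(-3)*(-4)) = (4 + 2*(-4)*(-⅓))*24 = (4 + 8/3)*24 = (20/3)*24 = 160)
-(L - 2)² = -(160 - 2)² = -1*158² = -1*24964 = -24964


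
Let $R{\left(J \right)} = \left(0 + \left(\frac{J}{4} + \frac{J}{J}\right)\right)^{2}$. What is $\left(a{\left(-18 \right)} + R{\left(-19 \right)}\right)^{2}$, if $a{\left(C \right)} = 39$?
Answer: $\frac{720801}{256} \approx 2815.6$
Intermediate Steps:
$R{\left(J \right)} = \left(1 + \frac{J}{4}\right)^{2}$ ($R{\left(J \right)} = \left(0 + \left(J \frac{1}{4} + 1\right)\right)^{2} = \left(0 + \left(\frac{J}{4} + 1\right)\right)^{2} = \left(0 + \left(1 + \frac{J}{4}\right)\right)^{2} = \left(1 + \frac{J}{4}\right)^{2}$)
$\left(a{\left(-18 \right)} + R{\left(-19 \right)}\right)^{2} = \left(39 + \frac{\left(4 - 19\right)^{2}}{16}\right)^{2} = \left(39 + \frac{\left(-15\right)^{2}}{16}\right)^{2} = \left(39 + \frac{1}{16} \cdot 225\right)^{2} = \left(39 + \frac{225}{16}\right)^{2} = \left(\frac{849}{16}\right)^{2} = \frac{720801}{256}$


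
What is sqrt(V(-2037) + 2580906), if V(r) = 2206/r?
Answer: 2*sqrt(2677281713673)/2037 ≈ 1606.5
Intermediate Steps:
sqrt(V(-2037) + 2580906) = sqrt(2206/(-2037) + 2580906) = sqrt(2206*(-1/2037) + 2580906) = sqrt(-2206/2037 + 2580906) = sqrt(5257303316/2037) = 2*sqrt(2677281713673)/2037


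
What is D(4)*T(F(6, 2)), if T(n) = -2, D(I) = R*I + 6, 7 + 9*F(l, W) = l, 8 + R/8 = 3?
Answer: 308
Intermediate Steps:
R = -40 (R = -64 + 8*3 = -64 + 24 = -40)
F(l, W) = -7/9 + l/9
D(I) = 6 - 40*I (D(I) = -40*I + 6 = 6 - 40*I)
D(4)*T(F(6, 2)) = (6 - 40*4)*(-2) = (6 - 160)*(-2) = -154*(-2) = 308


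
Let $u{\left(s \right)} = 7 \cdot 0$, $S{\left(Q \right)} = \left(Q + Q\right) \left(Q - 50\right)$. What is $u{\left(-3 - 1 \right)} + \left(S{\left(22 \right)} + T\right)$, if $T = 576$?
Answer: $-656$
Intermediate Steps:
$S{\left(Q \right)} = 2 Q \left(-50 + Q\right)$
$u{\left(s \right)} = 0$
$u{\left(-3 - 1 \right)} + \left(S{\left(22 \right)} + T\right) = 0 + \left(2 \cdot 22 \left(-50 + 22\right) + 576\right) = 0 + \left(2 \cdot 22 \left(-28\right) + 576\right) = 0 + \left(-1232 + 576\right) = 0 - 656 = -656$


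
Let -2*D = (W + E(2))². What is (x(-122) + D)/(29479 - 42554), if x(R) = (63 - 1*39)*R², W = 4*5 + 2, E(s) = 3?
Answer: -713807/26150 ≈ -27.297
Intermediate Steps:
W = 22 (W = 20 + 2 = 22)
D = -625/2 (D = -(22 + 3)²/2 = -½*25² = -½*625 = -625/2 ≈ -312.50)
x(R) = 24*R² (x(R) = (63 - 39)*R² = 24*R²)
(x(-122) + D)/(29479 - 42554) = (24*(-122)² - 625/2)/(29479 - 42554) = (24*14884 - 625/2)/(-13075) = (357216 - 625/2)*(-1/13075) = (713807/2)*(-1/13075) = -713807/26150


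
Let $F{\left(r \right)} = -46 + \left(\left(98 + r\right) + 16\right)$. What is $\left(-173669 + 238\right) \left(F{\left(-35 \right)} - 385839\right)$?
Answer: $66910720386$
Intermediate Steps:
$F{\left(r \right)} = 68 + r$ ($F{\left(r \right)} = -46 + \left(114 + r\right) = 68 + r$)
$\left(-173669 + 238\right) \left(F{\left(-35 \right)} - 385839\right) = \left(-173669 + 238\right) \left(\left(68 - 35\right) - 385839\right) = - 173431 \left(33 - 385839\right) = \left(-173431\right) \left(-385806\right) = 66910720386$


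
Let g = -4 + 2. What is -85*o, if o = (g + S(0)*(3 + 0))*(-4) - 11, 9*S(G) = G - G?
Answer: 255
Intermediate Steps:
S(G) = 0 (S(G) = (G - G)/9 = (1/9)*0 = 0)
g = -2
o = -3 (o = (-2 + 0*(3 + 0))*(-4) - 11 = (-2 + 0*3)*(-4) - 11 = (-2 + 0)*(-4) - 11 = -2*(-4) - 11 = 8 - 11 = -3)
-85*o = -85*(-3) = 255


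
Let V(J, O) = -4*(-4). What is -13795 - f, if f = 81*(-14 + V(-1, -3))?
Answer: -13957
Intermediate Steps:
V(J, O) = 16
f = 162 (f = 81*(-14 + 16) = 81*2 = 162)
-13795 - f = -13795 - 1*162 = -13795 - 162 = -13957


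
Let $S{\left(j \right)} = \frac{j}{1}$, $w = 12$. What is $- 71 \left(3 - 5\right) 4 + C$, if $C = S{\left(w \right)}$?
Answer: $580$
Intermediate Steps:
$S{\left(j \right)} = j$ ($S{\left(j \right)} = j 1 = j$)
$C = 12$
$- 71 \left(3 - 5\right) 4 + C = - 71 \left(3 - 5\right) 4 + 12 = - 71 \left(\left(-2\right) 4\right) + 12 = \left(-71\right) \left(-8\right) + 12 = 568 + 12 = 580$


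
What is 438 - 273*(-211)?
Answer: 58041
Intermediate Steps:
438 - 273*(-211) = 438 + 57603 = 58041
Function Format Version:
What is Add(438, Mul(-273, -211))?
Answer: 58041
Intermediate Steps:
Add(438, Mul(-273, -211)) = Add(438, 57603) = 58041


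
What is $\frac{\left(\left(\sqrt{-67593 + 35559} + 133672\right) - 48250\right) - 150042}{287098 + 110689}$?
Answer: $- \frac{64620}{397787} + \frac{i \sqrt{32034}}{397787} \approx -0.16245 + 0.00044994 i$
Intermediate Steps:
$\frac{\left(\left(\sqrt{-67593 + 35559} + 133672\right) - 48250\right) - 150042}{287098 + 110689} = \frac{\left(\left(\sqrt{-32034} + 133672\right) - 48250\right) - 150042}{397787} = \left(\left(\left(i \sqrt{32034} + 133672\right) - 48250\right) - 150042\right) \frac{1}{397787} = \left(\left(\left(133672 + i \sqrt{32034}\right) - 48250\right) - 150042\right) \frac{1}{397787} = \left(\left(85422 + i \sqrt{32034}\right) - 150042\right) \frac{1}{397787} = \left(-64620 + i \sqrt{32034}\right) \frac{1}{397787} = - \frac{64620}{397787} + \frac{i \sqrt{32034}}{397787}$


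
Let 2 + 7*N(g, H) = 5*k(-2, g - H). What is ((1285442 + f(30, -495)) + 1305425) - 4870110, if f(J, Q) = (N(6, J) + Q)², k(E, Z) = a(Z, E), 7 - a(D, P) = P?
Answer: -99972823/49 ≈ -2.0403e+6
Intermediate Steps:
a(D, P) = 7 - P
k(E, Z) = 7 - E
N(g, H) = 43/7 (N(g, H) = -2/7 + (5*(7 - 1*(-2)))/7 = -2/7 + (5*(7 + 2))/7 = -2/7 + (5*9)/7 = -2/7 + (⅐)*45 = -2/7 + 45/7 = 43/7)
f(J, Q) = (43/7 + Q)²
((1285442 + f(30, -495)) + 1305425) - 4870110 = ((1285442 + (43 + 7*(-495))²/49) + 1305425) - 4870110 = ((1285442 + (43 - 3465)²/49) + 1305425) - 4870110 = ((1285442 + (1/49)*(-3422)²) + 1305425) - 4870110 = ((1285442 + (1/49)*11710084) + 1305425) - 4870110 = ((1285442 + 11710084/49) + 1305425) - 4870110 = (74696742/49 + 1305425) - 4870110 = 138662567/49 - 4870110 = -99972823/49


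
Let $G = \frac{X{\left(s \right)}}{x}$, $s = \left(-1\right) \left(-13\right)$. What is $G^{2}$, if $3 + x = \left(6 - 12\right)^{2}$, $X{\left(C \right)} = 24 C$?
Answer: $\frac{10816}{121} \approx 89.388$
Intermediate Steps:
$s = 13$
$x = 33$ ($x = -3 + \left(6 - 12\right)^{2} = -3 + \left(-6\right)^{2} = -3 + 36 = 33$)
$G = \frac{104}{11}$ ($G = \frac{24 \cdot 13}{33} = 312 \cdot \frac{1}{33} = \frac{104}{11} \approx 9.4545$)
$G^{2} = \left(\frac{104}{11}\right)^{2} = \frac{10816}{121}$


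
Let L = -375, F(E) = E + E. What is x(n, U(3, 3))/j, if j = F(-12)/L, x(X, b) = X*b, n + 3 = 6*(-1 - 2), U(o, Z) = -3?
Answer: 7875/8 ≈ 984.38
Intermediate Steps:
F(E) = 2*E
n = -21 (n = -3 + 6*(-1 - 2) = -3 + 6*(-3) = -3 - 18 = -21)
j = 8/125 (j = (2*(-12))/(-375) = -24*(-1/375) = 8/125 ≈ 0.064000)
x(n, U(3, 3))/j = (-21*(-3))/(8/125) = 63*(125/8) = 7875/8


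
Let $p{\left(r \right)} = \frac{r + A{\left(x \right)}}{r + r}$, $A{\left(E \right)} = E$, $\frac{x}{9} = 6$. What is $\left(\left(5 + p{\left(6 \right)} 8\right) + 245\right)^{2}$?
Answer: $84100$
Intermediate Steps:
$x = 54$ ($x = 9 \cdot 6 = 54$)
$p{\left(r \right)} = \frac{54 + r}{2 r}$ ($p{\left(r \right)} = \frac{r + 54}{r + r} = \frac{54 + r}{2 r}$)
$\left(\left(5 + p{\left(6 \right)} 8\right) + 245\right)^{2} = \left(\left(5 + \frac{54 + 6}{2 \cdot 6} \cdot 8\right) + 245\right)^{2} = \left(\left(5 + \frac{1}{2} \cdot \frac{1}{6} \cdot 60 \cdot 8\right) + 245\right)^{2} = \left(\left(5 + 5 \cdot 8\right) + 245\right)^{2} = \left(\left(5 + 40\right) + 245\right)^{2} = \left(45 + 245\right)^{2} = 290^{2} = 84100$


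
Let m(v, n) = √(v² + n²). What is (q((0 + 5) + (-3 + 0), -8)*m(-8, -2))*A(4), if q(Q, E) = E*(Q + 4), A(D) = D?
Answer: -384*√17 ≈ -1583.3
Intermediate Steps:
q(Q, E) = E*(4 + Q)
m(v, n) = √(n² + v²)
(q((0 + 5) + (-3 + 0), -8)*m(-8, -2))*A(4) = ((-8*(4 + ((0 + 5) + (-3 + 0))))*√((-2)² + (-8)²))*4 = ((-8*(4 + (5 - 3)))*√(4 + 64))*4 = ((-8*(4 + 2))*√68)*4 = ((-8*6)*(2*√17))*4 = -96*√17*4 = -384*√17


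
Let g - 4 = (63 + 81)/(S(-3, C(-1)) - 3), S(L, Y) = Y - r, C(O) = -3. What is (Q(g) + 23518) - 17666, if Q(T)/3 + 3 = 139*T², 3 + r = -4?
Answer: 9139811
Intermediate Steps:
r = -7 (r = -3 - 4 = -7)
S(L, Y) = 7 + Y (S(L, Y) = Y - 1*(-7) = Y + 7 = 7 + Y)
g = 148 (g = 4 + (63 + 81)/((7 - 3) - 3) = 4 + 144/(4 - 3) = 4 + 144/1 = 4 + 144*1 = 4 + 144 = 148)
Q(T) = -9 + 417*T² (Q(T) = -9 + 3*(139*T²) = -9 + 417*T²)
(Q(g) + 23518) - 17666 = ((-9 + 417*148²) + 23518) - 17666 = ((-9 + 417*21904) + 23518) - 17666 = ((-9 + 9133968) + 23518) - 17666 = (9133959 + 23518) - 17666 = 9157477 - 17666 = 9139811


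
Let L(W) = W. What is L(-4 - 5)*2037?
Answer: -18333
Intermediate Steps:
L(-4 - 5)*2037 = (-4 - 5)*2037 = -9*2037 = -18333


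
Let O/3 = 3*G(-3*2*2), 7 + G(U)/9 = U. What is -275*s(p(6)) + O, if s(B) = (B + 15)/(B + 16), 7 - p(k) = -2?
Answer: -1803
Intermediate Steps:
p(k) = 9 (p(k) = 7 - 1*(-2) = 7 + 2 = 9)
s(B) = (15 + B)/(16 + B)
G(U) = -63 + 9*U
O = -1539 (O = 3*(3*(-63 + 9*(-3*2*2))) = 3*(3*(-63 + 9*(-6*2))) = 3*(3*(-63 + 9*(-12))) = 3*(3*(-63 - 108)) = 3*(3*(-171)) = 3*(-513) = -1539)
-275*s(p(6)) + O = -275*(15 + 9)/(16 + 9) - 1539 = -275*24/25 - 1539 = -264 - 1539 = -1803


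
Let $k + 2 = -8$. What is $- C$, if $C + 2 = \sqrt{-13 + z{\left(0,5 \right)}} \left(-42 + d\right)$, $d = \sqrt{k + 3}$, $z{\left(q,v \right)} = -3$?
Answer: $2 + 4 \sqrt{7} + 168 i \approx 12.583 + 168.0 i$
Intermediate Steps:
$k = -10$ ($k = -2 - 8 = -10$)
$d = i \sqrt{7}$ ($d = \sqrt{-10 + 3} = \sqrt{-7} = i \sqrt{7} \approx 2.6458 i$)
$C = -2 + 4 i \left(-42 + i \sqrt{7}\right)$ ($C = -2 + \sqrt{-13 - 3} \left(-42 + i \sqrt{7}\right) = -2 + \sqrt{-16} \left(-42 + i \sqrt{7}\right) = -2 + 4 i \left(-42 + i \sqrt{7}\right) \approx -12.583 - 168.0 i$)
$- C = - (-2 - 168 i - 4 \sqrt{7}) = 2 + 4 \sqrt{7} + 168 i$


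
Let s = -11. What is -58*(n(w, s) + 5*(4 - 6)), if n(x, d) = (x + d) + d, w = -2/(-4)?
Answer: 1827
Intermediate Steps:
w = ½ (w = -2*(-¼) = ½ ≈ 0.50000)
n(x, d) = x + 2*d (n(x, d) = (d + x) + d = x + 2*d)
-58*(n(w, s) + 5*(4 - 6)) = -58*((½ + 2*(-11)) + 5*(4 - 6)) = -58*((½ - 22) + 5*(-2)) = -58*(-43/2 - 10) = -58*(-63/2) = 1827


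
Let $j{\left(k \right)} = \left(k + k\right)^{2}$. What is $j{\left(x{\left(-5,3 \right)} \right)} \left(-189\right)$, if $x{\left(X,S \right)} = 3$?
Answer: $-6804$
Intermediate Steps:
$j{\left(k \right)} = 4 k^{2}$ ($j{\left(k \right)} = \left(2 k\right)^{2} = 4 k^{2}$)
$j{\left(x{\left(-5,3 \right)} \right)} \left(-189\right) = 4 \cdot 3^{2} \left(-189\right) = 4 \cdot 9 \left(-189\right) = 36 \left(-189\right) = -6804$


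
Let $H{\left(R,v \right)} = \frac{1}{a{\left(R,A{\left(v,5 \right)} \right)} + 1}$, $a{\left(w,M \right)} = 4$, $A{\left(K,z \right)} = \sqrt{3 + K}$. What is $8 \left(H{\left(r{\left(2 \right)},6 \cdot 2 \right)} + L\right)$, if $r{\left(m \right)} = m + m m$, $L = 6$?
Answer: $\frac{248}{5} \approx 49.6$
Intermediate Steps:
$r{\left(m \right)} = m + m^{2}$
$H{\left(R,v \right)} = \frac{1}{5}$ ($H{\left(R,v \right)} = \frac{1}{4 + 1} = \frac{1}{5}$)
$8 \left(H{\left(r{\left(2 \right)},6 \cdot 2 \right)} + L\right) = 8 \left(\frac{1}{5} + 6\right) = 8 \cdot \frac{31}{5} = \frac{248}{5}$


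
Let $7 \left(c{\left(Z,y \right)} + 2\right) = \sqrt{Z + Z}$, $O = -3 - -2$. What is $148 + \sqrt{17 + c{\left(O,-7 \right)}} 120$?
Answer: $148 + \frac{120 \sqrt{735 + 7 i \sqrt{2}}}{7} \approx 612.77 + 3.1298 i$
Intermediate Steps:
$O = -1$ ($O = -3 + 2 = -1$)
$c{\left(Z,y \right)} = -2 + \frac{\sqrt{2} \sqrt{Z}}{7}$ ($c{\left(Z,y \right)} = -2 + \frac{\sqrt{Z + Z}}{7} = -2 + \frac{\sqrt{2 Z}}{7} = -2 + \frac{\sqrt{2} \sqrt{Z}}{7}$)
$148 + \sqrt{17 + c{\left(O,-7 \right)}} 120 = 148 + \sqrt{17 - \left(2 - \frac{\sqrt{2} \sqrt{-1}}{7}\right)} 120 = 148 + \sqrt{17 - \left(2 - \frac{\sqrt{2} i}{7}\right)} 120 = 148 + \sqrt{17 - \left(2 - \frac{i \sqrt{2}}{7}\right)} 120 = 148 + \sqrt{15 + \frac{i \sqrt{2}}{7}} \cdot 120 = 148 + 120 \sqrt{15 + \frac{i \sqrt{2}}{7}}$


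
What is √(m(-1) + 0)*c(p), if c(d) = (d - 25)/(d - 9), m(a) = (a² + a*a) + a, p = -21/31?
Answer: 199/75 ≈ 2.6533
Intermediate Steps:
p = -21/31 (p = -21*1/31 = -21/31 ≈ -0.67742)
m(a) = a + 2*a² (m(a) = (a² + a²) + a = 2*a² + a = a + 2*a²)
c(d) = (-25 + d)/(-9 + d)
√(m(-1) + 0)*c(p) = √(-(1 + 2*(-1)) + 0)*((-25 - 21/31)/(-9 - 21/31)) = √(-(1 - 2) + 0)*(-796/31/(-300/31)) = √(-1*(-1) + 0)*(-31/300*(-796/31)) = √(1 + 0)*(199/75) = √1*(199/75) = 1*(199/75) = 199/75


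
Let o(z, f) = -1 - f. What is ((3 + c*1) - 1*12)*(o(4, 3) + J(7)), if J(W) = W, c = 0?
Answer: -27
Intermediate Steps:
((3 + c*1) - 1*12)*(o(4, 3) + J(7)) = ((3 + 0*1) - 1*12)*((-1 - 1*3) + 7) = ((3 + 0) - 12)*((-1 - 3) + 7) = (3 - 12)*(-4 + 7) = -9*3 = -27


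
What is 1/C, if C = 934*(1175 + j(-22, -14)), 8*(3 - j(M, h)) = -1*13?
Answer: 4/4407079 ≈ 9.0763e-7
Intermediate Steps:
j(M, h) = 37/8 (j(M, h) = 3 - (-1)*13/8 = 3 - 1/8*(-13) = 3 + 13/8 = 37/8)
C = 4407079/4 (C = 934*(1175 + 37/8) = 934*(9437/8) = 4407079/4 ≈ 1.1018e+6)
1/C = 1/(4407079/4) = 4/4407079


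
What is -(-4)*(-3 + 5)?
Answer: 8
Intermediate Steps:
-(-4)*(-3 + 5) = -(-4)*2 = -1*(-8) = 8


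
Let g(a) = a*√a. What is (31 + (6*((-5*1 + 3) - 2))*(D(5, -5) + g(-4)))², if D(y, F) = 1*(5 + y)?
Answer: 6817 - 80256*I ≈ 6817.0 - 80256.0*I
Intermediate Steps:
D(y, F) = 5 + y
g(a) = a^(3/2)
(31 + (6*((-5*1 + 3) - 2))*(D(5, -5) + g(-4)))² = (31 + (6*((-5*1 + 3) - 2))*((5 + 5) + (-4)^(3/2)))² = (31 + (6*((-5 + 3) - 2))*(10 - 8*I))² = (31 + (6*(-2 - 2))*(10 - 8*I))² = (31 + (6*(-4))*(10 - 8*I))² = (31 - 24*(10 - 8*I))² = (31 + (-240 + 192*I))² = (-209 + 192*I)²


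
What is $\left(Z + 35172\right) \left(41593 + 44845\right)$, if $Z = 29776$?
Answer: $5613975224$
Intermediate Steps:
$\left(Z + 35172\right) \left(41593 + 44845\right) = \left(29776 + 35172\right) \left(41593 + 44845\right) = 64948 \cdot 86438 = 5613975224$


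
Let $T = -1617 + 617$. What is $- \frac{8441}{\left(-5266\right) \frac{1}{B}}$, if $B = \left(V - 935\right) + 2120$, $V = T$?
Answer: $\frac{1561585}{5266} \approx 296.54$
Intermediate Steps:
$T = -1000$
$V = -1000$
$B = 185$ ($B = \left(-1000 - 935\right) + 2120 = -1935 + 2120 = 185$)
$- \frac{8441}{\left(-5266\right) \frac{1}{B}} = - \frac{8441}{\left(-5266\right) \frac{1}{185}} = - \frac{8441}{- \frac{5266}{185}} = \left(-8441\right) \left(- \frac{185}{5266}\right) = \frac{1561585}{5266}$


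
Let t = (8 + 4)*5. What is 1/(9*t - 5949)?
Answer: -1/5409 ≈ -0.00018488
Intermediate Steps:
t = 60 (t = 12*5 = 60)
1/(9*t - 5949) = 1/(9*60 - 5949) = 1/(540 - 5949) = 1/(-5409) = -1/5409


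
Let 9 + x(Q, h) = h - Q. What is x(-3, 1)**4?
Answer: 625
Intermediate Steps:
x(Q, h) = -9 + h - Q (x(Q, h) = -9 + (h - Q) = -9 + h - Q)
x(-3, 1)**4 = (-9 + 1 - 1*(-3))**4 = (-9 + 1 + 3)**4 = (-5)**4 = 625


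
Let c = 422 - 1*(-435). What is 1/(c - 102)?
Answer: 1/755 ≈ 0.0013245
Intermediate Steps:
c = 857 (c = 422 + 435 = 857)
1/(c - 102) = 1/(857 - 102) = 1/755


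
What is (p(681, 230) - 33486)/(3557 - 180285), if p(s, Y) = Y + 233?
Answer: 33023/176728 ≈ 0.18686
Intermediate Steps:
p(s, Y) = 233 + Y
(p(681, 230) - 33486)/(3557 - 180285) = ((233 + 230) - 33486)/(3557 - 180285) = (463 - 33486)/(-176728) = -33023*(-1/176728) = 33023/176728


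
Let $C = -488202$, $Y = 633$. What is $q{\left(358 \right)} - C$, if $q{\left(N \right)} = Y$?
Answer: $488835$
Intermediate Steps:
$q{\left(N \right)} = 633$
$q{\left(358 \right)} - C = 633 - -488202 = 633 + 488202 = 488835$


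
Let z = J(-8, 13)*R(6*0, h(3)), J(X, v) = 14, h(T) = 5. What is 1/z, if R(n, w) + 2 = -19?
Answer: -1/294 ≈ -0.0034014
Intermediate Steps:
R(n, w) = -21 (R(n, w) = -2 - 19 = -21)
z = -294 (z = 14*(-21) = -294)
1/z = 1/(-294) = -1/294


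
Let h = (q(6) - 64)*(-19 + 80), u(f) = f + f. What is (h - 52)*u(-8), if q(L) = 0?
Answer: 63296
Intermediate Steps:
u(f) = 2*f
h = -3904 (h = (0 - 64)*(-19 + 80) = -64*61 = -3904)
(h - 52)*u(-8) = (-3904 - 52)*(2*(-8)) = -3956*(-16) = 63296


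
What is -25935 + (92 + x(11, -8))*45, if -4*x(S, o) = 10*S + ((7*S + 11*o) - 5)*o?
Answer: -48945/2 ≈ -24473.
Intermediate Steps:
x(S, o) = -5*S/2 - o*(-5 + 7*S + 11*o)/4 (x(S, o) = -(10*S + ((7*S + 11*o) - 5)*o)/4 = -(10*S + (-5 + 7*S + 11*o)*o)/4 = -(10*S + o*(-5 + 7*S + 11*o))/4 = -5*S/2 - o*(-5 + 7*S + 11*o)/4)
-25935 + (92 + x(11, -8))*45 = -25935 + (92 + (-11/4*(-8)**2 - 5/2*11 + (5/4)*(-8) - 7/4*11*(-8)))*45 = -25935 + (92 + (-11/4*64 - 55/2 - 10 + 154))*45 = -25935 + (92 + (-176 - 55/2 - 10 + 154))*45 = -25935 + (92 - 119/2)*45 = -25935 + (65/2)*45 = -25935 + 2925/2 = -48945/2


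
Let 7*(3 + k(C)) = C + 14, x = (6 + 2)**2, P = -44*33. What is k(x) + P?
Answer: -10107/7 ≈ -1443.9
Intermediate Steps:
P = -1452
x = 64 (x = 8**2 = 64)
k(C) = -1 + C/7 (k(C) = -3 + (C + 14)/7 = -3 + (14 + C)/7 = -3 + (2 + C/7) = -1 + C/7)
k(x) + P = (-1 + (1/7)*64) - 1452 = (-1 + 64/7) - 1452 = 57/7 - 1452 = -10107/7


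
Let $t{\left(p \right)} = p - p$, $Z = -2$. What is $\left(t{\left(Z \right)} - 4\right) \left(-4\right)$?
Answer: $16$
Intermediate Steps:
$t{\left(p \right)} = 0$
$\left(t{\left(Z \right)} - 4\right) \left(-4\right) = \left(0 - 4\right) \left(-4\right) = \left(-4\right) \left(-4\right) = 16$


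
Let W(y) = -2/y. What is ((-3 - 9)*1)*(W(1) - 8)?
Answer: 120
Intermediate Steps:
((-3 - 9)*1)*(W(1) - 8) = ((-3 - 9)*1)*(-2/1 - 8) = (-12*1)*(-2*1 - 8) = -12*(-2 - 8) = -12*(-10) = 120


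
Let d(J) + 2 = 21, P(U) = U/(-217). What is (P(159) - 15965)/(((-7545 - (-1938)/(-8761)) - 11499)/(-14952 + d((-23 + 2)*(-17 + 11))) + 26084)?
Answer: -226631012015666/370276294020269 ≈ -0.61206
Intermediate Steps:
P(U) = -U/217 (P(U) = U*(-1/217) = -U/217)
d(J) = 19 (d(J) = -2 + 21 = 19)
(P(159) - 15965)/(((-7545 - (-1938)/(-8761)) - 11499)/(-14952 + d((-23 + 2)*(-17 + 11))) + 26084) = (-1/217*159 - 15965)/(((-7545 - (-1938)/(-8761)) - 11499)/(-14952 + 19) + 26084) = (-159/217 - 15965)/(((-7545 - (-1938)*(-1)/8761) - 11499)/(-14933) + 26084) = -3464564/(217*(((-7545 - 1*1938/8761) - 11499)*(-1/14933) + 26084)) = -3464564/(217*(((-7545 - 1938/8761) - 11499)*(-1/14933) + 26084)) = -3464564/(217*((-66103683/8761 - 11499)*(-1/14933) + 26084)) = -3464564/(217*(-166846422/8761*(-1/14933) + 26084)) = -3464564/(217*(166846422/130828013 + 26084)) = -3464564/(217*3412684737514/130828013) = -3464564/217*130828013/3412684737514 = -226631012015666/370276294020269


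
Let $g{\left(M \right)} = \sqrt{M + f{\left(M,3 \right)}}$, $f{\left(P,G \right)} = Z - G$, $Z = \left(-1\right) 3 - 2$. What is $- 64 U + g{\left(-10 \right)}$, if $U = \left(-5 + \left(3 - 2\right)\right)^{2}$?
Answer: $-1024 + 3 i \sqrt{2} \approx -1024.0 + 4.2426 i$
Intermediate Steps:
$U = 16$ ($U = \left(-5 + 1\right)^{2} = \left(-4\right)^{2} = 16$)
$Z = -5$ ($Z = -3 - 2 = -5$)
$f{\left(P,G \right)} = -5 - G$
$g{\left(M \right)} = \sqrt{-8 + M}$ ($g{\left(M \right)} = \sqrt{M - 8} = \sqrt{-8 + M}$)
$- 64 U + g{\left(-10 \right)} = \left(-64\right) 16 + \sqrt{-8 - 10} = -1024 + \sqrt{-18} = -1024 + 3 i \sqrt{2}$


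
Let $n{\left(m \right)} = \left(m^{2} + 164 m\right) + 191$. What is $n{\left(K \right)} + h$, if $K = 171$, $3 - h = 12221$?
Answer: $45258$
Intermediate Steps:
$h = -12218$ ($h = 3 - 12221 = -12218$)
$n{\left(m \right)} = 191 + m^{2} + 164 m$
$n{\left(K \right)} + h = \left(191 + 171^{2} + 164 \cdot 171\right) - 12218 = \left(191 + 29241 + 28044\right) - 12218 = 57476 - 12218 = 45258$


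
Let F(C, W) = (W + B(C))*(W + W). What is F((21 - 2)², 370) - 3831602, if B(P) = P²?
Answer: 92879738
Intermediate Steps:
F(C, W) = 2*W*(W + C²) (F(C, W) = (W + C²)*(W + W) = (W + C²)*(2*W) = 2*W*(W + C²))
F((21 - 2)², 370) - 3831602 = 2*370*(370 + ((21 - 2)²)²) - 3831602 = 2*370*(370 + (19²)²) - 3831602 = 2*370*(370 + 361²) - 3831602 = 2*370*(370 + 130321) - 3831602 = 2*370*130691 - 3831602 = 96711340 - 3831602 = 92879738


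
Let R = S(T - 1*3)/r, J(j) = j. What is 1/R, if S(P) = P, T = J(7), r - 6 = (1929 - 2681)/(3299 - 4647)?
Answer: 1105/674 ≈ 1.6395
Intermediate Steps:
r = 2210/337 (r = 6 + (1929 - 2681)/(3299 - 4647) = 6 - 752/(-1348) = 6 - 752*(-1/1348) = 6 + 188/337 = 2210/337 ≈ 6.5579)
T = 7
R = 674/1105 (R = (7 - 1*3)/(2210/337) = (7 - 3)*(337/2210) = 4*(337/2210) = 674/1105 ≈ 0.60995)
1/R = 1/(674/1105) = 1105/674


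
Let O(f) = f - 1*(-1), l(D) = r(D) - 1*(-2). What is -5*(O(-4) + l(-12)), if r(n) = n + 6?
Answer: 35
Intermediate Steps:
r(n) = 6 + n
l(D) = 8 + D (l(D) = (6 + D) - 1*(-2) = (6 + D) + 2 = 8 + D)
O(f) = 1 + f (O(f) = f + 1 = 1 + f)
-5*(O(-4) + l(-12)) = -5*((1 - 4) + (8 - 12)) = -5*(-3 - 4) = -5*(-7) = 35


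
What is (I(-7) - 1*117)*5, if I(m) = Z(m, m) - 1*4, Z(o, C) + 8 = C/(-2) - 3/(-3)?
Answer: -1245/2 ≈ -622.50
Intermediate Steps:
Z(o, C) = -7 - C/2 (Z(o, C) = -8 + (C/(-2) - 3/(-3)) = -8 + (C*(-½) - 3*(-⅓)) = -8 + (-C/2 + 1) = -8 + (1 - C/2) = -7 - C/2)
I(m) = -11 - m/2 (I(m) = (-7 - m/2) - 1*4 = (-7 - m/2) - 4 = -11 - m/2)
(I(-7) - 1*117)*5 = ((-11 - ½*(-7)) - 1*117)*5 = ((-11 + 7/2) - 117)*5 = (-15/2 - 117)*5 = -249/2*5 = -1245/2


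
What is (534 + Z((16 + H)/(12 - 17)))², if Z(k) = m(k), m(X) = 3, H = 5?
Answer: 288369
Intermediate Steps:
Z(k) = 3
(534 + Z((16 + H)/(12 - 17)))² = (534 + 3)² = 537² = 288369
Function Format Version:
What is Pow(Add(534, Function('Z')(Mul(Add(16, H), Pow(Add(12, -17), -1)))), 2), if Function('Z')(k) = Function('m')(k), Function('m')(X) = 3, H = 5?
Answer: 288369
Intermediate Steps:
Function('Z')(k) = 3
Pow(Add(534, Function('Z')(Mul(Add(16, H), Pow(Add(12, -17), -1)))), 2) = Pow(Add(534, 3), 2) = Pow(537, 2) = 288369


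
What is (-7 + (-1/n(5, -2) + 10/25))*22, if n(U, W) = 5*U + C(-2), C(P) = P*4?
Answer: -12452/85 ≈ -146.49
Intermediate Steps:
C(P) = 4*P
n(U, W) = -8 + 5*U (n(U, W) = 5*U + 4*(-2) = 5*U - 8 = -8 + 5*U)
(-7 + (-1/n(5, -2) + 10/25))*22 = (-7 + (-1/(-8 + 5*5) + 10/25))*22 = (-7 + (-1/(-8 + 25) + 10*(1/25)))*22 = (-7 + (-1/17 + ⅖))*22 = (-7 + 29/85)*22 = -566/85*22 = -12452/85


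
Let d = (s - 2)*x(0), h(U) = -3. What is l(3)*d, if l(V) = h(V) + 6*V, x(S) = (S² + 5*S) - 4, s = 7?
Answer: -300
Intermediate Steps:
x(S) = -4 + S² + 5*S
l(V) = -3 + 6*V
d = -20 (d = (7 - 2)*(-4 + 0² + 5*0) = 5*(-4 + 0 + 0) = 5*(-4) = -20)
l(3)*d = (-3 + 6*3)*(-20) = (-3 + 18)*(-20) = 15*(-20) = -300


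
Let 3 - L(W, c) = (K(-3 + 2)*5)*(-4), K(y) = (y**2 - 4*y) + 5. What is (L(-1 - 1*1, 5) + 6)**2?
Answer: 43681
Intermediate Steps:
K(y) = 5 + y**2 - 4*y
L(W, c) = 203 (L(W, c) = 3 - (5 + (-3 + 2)**2 - 4*(-3 + 2))*5*(-4) = 3 - (5 + (-1)**2 - 4*(-1))*5*(-4) = 3 - (5 + 1 + 4)*5*(-4) = 3 - 10*5*(-4) = 3 - 50*(-4) = 3 - 1*(-200) = 3 + 200 = 203)
(L(-1 - 1*1, 5) + 6)**2 = (203 + 6)**2 = 209**2 = 43681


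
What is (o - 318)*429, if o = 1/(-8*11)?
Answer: -1091415/8 ≈ -1.3643e+5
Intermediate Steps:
o = -1/88 (o = 1/(-88) = -1/88 ≈ -0.011364)
(o - 318)*429 = (-1/88 - 318)*429 = -27985/88*429 = -1091415/8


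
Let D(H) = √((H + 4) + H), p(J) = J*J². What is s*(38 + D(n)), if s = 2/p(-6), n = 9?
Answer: -19/54 - √22/108 ≈ -0.39528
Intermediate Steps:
p(J) = J³
s = -1/108 (s = 2/((-6)³) = 2/(-216) = 2*(-1/216) = -1/108 ≈ -0.0092593)
D(H) = √(4 + 2*H) (D(H) = √((4 + H) + H) = √(4 + 2*H))
s*(38 + D(n)) = -(38 + √(4 + 2*9))/108 = -(38 + √(4 + 18))/108 = -(38 + √22)/108 = -19/54 - √22/108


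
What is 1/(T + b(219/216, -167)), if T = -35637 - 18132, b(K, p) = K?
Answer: -72/3871295 ≈ -1.8598e-5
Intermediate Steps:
T = -53769
1/(T + b(219/216, -167)) = 1/(-53769 + 219/216) = 1/(-53769 + 219*(1/216)) = 1/(-53769 + 73/72) = 1/(-3871295/72) = -72/3871295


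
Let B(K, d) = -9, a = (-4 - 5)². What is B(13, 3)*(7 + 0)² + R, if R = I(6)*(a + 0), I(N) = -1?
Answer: -522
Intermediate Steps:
a = 81 (a = (-9)² = 81)
R = -81 (R = -(81 + 0) = -1*81 = -81)
B(13, 3)*(7 + 0)² + R = -9*(7 + 0)² - 81 = -9*7² - 81 = -9*49 - 81 = -441 - 81 = -522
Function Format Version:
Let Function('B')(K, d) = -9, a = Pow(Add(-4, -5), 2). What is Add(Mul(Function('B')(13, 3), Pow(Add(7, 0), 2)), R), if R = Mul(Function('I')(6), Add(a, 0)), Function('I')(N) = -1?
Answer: -522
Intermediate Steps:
a = 81 (a = Pow(-9, 2) = 81)
R = -81 (R = Mul(-1, Add(81, 0)) = Mul(-1, 81) = -81)
Add(Mul(Function('B')(13, 3), Pow(Add(7, 0), 2)), R) = Add(Mul(-9, Pow(Add(7, 0), 2)), -81) = Add(Mul(-9, Pow(7, 2)), -81) = Add(Mul(-9, 49), -81) = Add(-441, -81) = -522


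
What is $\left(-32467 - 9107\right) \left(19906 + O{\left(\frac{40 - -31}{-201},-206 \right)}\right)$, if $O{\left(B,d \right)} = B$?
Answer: $- \frac{55446343030}{67} \approx -8.2756 \cdot 10^{8}$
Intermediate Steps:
$\left(-32467 - 9107\right) \left(19906 + O{\left(\frac{40 - -31}{-201},-206 \right)}\right) = \left(-32467 - 9107\right) \left(19906 + \frac{40 - -31}{-201}\right) = - 41574 \left(19906 + \left(40 + 31\right) \left(- \frac{1}{201}\right)\right) = - 41574 \left(19906 + 71 \left(- \frac{1}{201}\right)\right) = - 41574 \left(19906 - \frac{71}{201}\right) = \left(-41574\right) \frac{4001035}{201} = - \frac{55446343030}{67}$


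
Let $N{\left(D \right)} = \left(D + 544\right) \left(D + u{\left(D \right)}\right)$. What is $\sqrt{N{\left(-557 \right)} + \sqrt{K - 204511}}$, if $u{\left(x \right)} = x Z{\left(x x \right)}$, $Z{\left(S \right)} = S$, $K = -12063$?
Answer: $\sqrt{2246520250 + i \sqrt{216574}} \approx 47398.0 + 0.004 i$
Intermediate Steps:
$u{\left(x \right)} = x^{3}$ ($u{\left(x \right)} = x x x = x x^{2} = x^{3}$)
$N{\left(D \right)} = \left(544 + D\right) \left(D + D^{3}\right)$ ($N{\left(D \right)} = \left(D + 544\right) \left(D + D^{3}\right) = \left(544 + D\right) \left(D + D^{3}\right)$)
$\sqrt{N{\left(-557 \right)} + \sqrt{K - 204511}} = \sqrt{- 557 \left(544 - 557 + \left(-557\right)^{3} + 544 \left(-557\right)^{2}\right) + \sqrt{-12063 - 204511}} = \sqrt{- 557 \left(544 - 557 - 172808693 + 544 \cdot 310249\right) + \sqrt{-216574}} = \sqrt{- 557 \left(544 - 557 - 172808693 + 168775456\right) + i \sqrt{216574}} = \sqrt{\left(-557\right) \left(-4033250\right) + i \sqrt{216574}} = \sqrt{2246520250 + i \sqrt{216574}}$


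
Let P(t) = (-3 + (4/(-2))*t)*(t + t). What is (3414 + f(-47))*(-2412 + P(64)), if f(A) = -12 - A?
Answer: -66151820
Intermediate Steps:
P(t) = 2*t*(-3 - 2*t) (P(t) = (-3 + (4*(-½))*t)*(2*t) = (-3 - 2*t)*(2*t) = 2*t*(-3 - 2*t))
(3414 + f(-47))*(-2412 + P(64)) = (3414 + (-12 - 1*(-47)))*(-2412 - 2*64*(3 + 2*64)) = (3414 + (-12 + 47))*(-2412 - 2*64*(3 + 128)) = (3414 + 35)*(-2412 - 2*64*131) = 3449*(-2412 - 16768) = 3449*(-19180) = -66151820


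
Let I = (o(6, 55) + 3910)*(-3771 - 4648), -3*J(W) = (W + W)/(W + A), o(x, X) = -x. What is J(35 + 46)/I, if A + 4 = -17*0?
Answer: 27/1265409376 ≈ 2.1337e-8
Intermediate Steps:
A = -4 (A = -4 - 17*0 = -4 + 0 = -4)
J(W) = -2*W/(3*(-4 + W)) (J(W) = -(W + W)/(3*(W - 4)) = -2*W/(3*(-4 + W)))
I = -32867776 (I = (-1*6 + 3910)*(-3771 - 4648) = (-6 + 3910)*(-8419) = 3904*(-8419) = -32867776)
J(35 + 46)/I = -2*(35 + 46)/(-12 + 3*(35 + 46))/(-32867776) = -2*81/(-12 + 3*81)*(-1/32867776) = -2*81/(-12 + 243)*(-1/32867776) = -2*81/231*(-1/32867776) = -2*81*1/231*(-1/32867776) = -54/77*(-1/32867776) = 27/1265409376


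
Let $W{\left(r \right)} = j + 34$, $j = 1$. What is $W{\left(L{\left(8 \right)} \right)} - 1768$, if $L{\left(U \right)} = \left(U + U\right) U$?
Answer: $-1733$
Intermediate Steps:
$L{\left(U \right)} = 2 U^{2}$ ($L{\left(U \right)} = 2 U U = 2 U^{2}$)
$W{\left(r \right)} = 35$ ($W{\left(r \right)} = 1 + 34 = 35$)
$W{\left(L{\left(8 \right)} \right)} - 1768 = 35 - 1768 = -1733$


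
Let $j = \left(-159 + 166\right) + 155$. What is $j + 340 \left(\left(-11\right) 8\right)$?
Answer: $-29758$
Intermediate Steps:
$j = 162$ ($j = 7 + 155 = 162$)
$j + 340 \left(\left(-11\right) 8\right) = 162 + 340 \left(\left(-11\right) 8\right) = 162 + 340 \left(-88\right) = 162 - 29920 = -29758$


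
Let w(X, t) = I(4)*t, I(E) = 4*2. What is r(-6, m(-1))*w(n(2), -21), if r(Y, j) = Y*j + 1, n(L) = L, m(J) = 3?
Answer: 2856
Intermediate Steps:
I(E) = 8
r(Y, j) = 1 + Y*j
w(X, t) = 8*t
r(-6, m(-1))*w(n(2), -21) = (1 - 6*3)*(8*(-21)) = (1 - 18)*(-168) = -17*(-168) = 2856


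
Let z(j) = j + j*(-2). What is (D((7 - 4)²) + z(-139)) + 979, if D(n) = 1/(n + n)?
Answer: 20125/18 ≈ 1118.1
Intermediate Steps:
D(n) = 1/(2*n)
z(j) = -j (z(j) = j - 2*j = -j)
(D((7 - 4)²) + z(-139)) + 979 = (1/(2*((7 - 4)²)) - 1*(-139)) + 979 = (1/(2*(3²)) + 139) + 979 = ((½)/9 + 139) + 979 = ((½)*(⅑) + 139) + 979 = (1/18 + 139) + 979 = 2503/18 + 979 = 20125/18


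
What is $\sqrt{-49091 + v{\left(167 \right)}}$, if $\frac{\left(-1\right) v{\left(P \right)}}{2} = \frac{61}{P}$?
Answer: $\frac{i \sqrt{1369119273}}{167} \approx 221.57 i$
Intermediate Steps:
$v{\left(P \right)} = - \frac{122}{P}$ ($v{\left(P \right)} = - 2 \frac{61}{P} = - \frac{122}{P}$)
$\sqrt{-49091 + v{\left(167 \right)}} = \sqrt{-49091 - \frac{122}{167}} = \sqrt{- \frac{8198319}{167}} = \frac{i \sqrt{1369119273}}{167}$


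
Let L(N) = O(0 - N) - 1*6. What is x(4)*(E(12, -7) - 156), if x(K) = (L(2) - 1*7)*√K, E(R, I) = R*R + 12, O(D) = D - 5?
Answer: 0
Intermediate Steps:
O(D) = -5 + D
E(R, I) = 12 + R² (E(R, I) = R² + 12 = 12 + R²)
L(N) = -11 - N (L(N) = (-5 + (0 - N)) - 1*6 = (-5 - N) - 6 = -11 - N)
x(K) = -20*√K (x(K) = ((-11 - 1*2) - 1*7)*√K = ((-11 - 2) - 7)*√K = (-13 - 7)*√K = -20*√K)
x(4)*(E(12, -7) - 156) = (-20*√4)*((12 + 12²) - 156) = (-20*2)*((12 + 144) - 156) = -40*(156 - 156) = -40*0 = 0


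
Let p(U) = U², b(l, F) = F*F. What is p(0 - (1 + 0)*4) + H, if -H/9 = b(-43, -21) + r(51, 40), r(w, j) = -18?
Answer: -3791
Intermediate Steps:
b(l, F) = F²
H = -3807 (H = -9*((-21)² - 18) = -9*(441 - 18) = -9*423 = -3807)
p(0 - (1 + 0)*4) + H = (0 - (1 + 0)*4)² - 3807 = (0 - 4)² - 3807 = (-4)² - 3807 = 16 - 3807 = -3791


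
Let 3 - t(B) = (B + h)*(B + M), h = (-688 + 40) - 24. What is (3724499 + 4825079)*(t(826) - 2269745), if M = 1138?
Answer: -21991207432444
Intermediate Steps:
h = -672 (h = -648 - 24 = -672)
t(B) = 3 - (-672 + B)*(1138 + B) (t(B) = 3 - (B - 672)*(B + 1138) = 3 - (-672 + B)*(1138 + B))
(3724499 + 4825079)*(t(826) - 2269745) = (3724499 + 4825079)*((764739 - 1*826² - 466*826) - 2269745) = 8549578*((764739 - 1*682276 - 384916) - 2269745) = 8549578*((764739 - 682276 - 384916) - 2269745) = 8549578*(-302453 - 2269745) = 8549578*(-2572198) = -21991207432444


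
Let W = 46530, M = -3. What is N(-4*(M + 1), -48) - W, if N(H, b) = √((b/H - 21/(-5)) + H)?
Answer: -46530 + √155/5 ≈ -46528.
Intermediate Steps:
N(H, b) = √(21/5 + H + b/H) (N(H, b) = √((b/H - 21*(-⅕)) + H) = √((b/H + 21/5) + H) = √((21/5 + b/H) + H) = √(21/5 + H + b/H))
N(-4*(M + 1), -48) - W = √(105 + 25*(-4*(-3 + 1)) + 25*(-48)/(-4*(-3 + 1)))/5 - 1*46530 = √(105 + 25*(-4*(-2)) + 25*(-48)/(-4*(-2)))/5 - 46530 = √(105 + 25*8 + 25*(-48)/8)/5 - 46530 = √(105 + 200 + 25*(-48)*(⅛))/5 - 46530 = √(105 + 200 - 150)/5 - 46530 = √155/5 - 46530 = -46530 + √155/5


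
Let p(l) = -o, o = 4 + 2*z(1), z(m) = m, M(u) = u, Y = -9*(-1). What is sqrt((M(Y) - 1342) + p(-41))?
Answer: I*sqrt(1339) ≈ 36.592*I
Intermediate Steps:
Y = 9
o = 6 (o = 4 + 2*1 = 4 + 2 = 6)
p(l) = -6 (p(l) = -1*6 = -6)
sqrt((M(Y) - 1342) + p(-41)) = sqrt((9 - 1342) - 6) = sqrt(-1333 - 6) = sqrt(-1339) = I*sqrt(1339)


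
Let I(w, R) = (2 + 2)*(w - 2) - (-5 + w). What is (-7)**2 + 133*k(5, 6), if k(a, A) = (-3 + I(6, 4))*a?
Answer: 8029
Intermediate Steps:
I(w, R) = -3 + 3*w (I(w, R) = 4*(-2 + w) + (5 - w) = (-8 + 4*w) + (5 - w) = -3 + 3*w)
k(a, A) = 12*a (k(a, A) = (-3 + (-3 + 3*6))*a = (-3 + (-3 + 18))*a = (-3 + 15)*a = 12*a)
(-7)**2 + 133*k(5, 6) = (-7)**2 + 133*(12*5) = 49 + 133*60 = 49 + 7980 = 8029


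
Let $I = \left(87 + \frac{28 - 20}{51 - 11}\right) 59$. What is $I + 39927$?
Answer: $\frac{225359}{5} \approx 45072.0$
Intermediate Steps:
$I = \frac{25724}{5}$ ($I = \left(87 + \frac{8}{40}\right) 59 = \left(87 + 8 \cdot \frac{1}{40}\right) 59 = \left(87 + \frac{1}{5}\right) 59 = \frac{436}{5} \cdot 59 = \frac{25724}{5} \approx 5144.8$)
$I + 39927 = \frac{25724}{5} + 39927 = \frac{225359}{5}$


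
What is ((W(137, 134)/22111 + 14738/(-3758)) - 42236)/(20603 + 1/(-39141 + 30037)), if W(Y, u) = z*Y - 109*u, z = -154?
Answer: -2282491037626448/1113268277195937 ≈ -2.0503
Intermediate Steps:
W(Y, u) = -154*Y - 109*u
((W(137, 134)/22111 + 14738/(-3758)) - 42236)/(20603 + 1/(-39141 + 30037)) = (((-154*137 - 109*134)/22111 + 14738/(-3758)) - 42236)/(20603 + 1/(-39141 + 30037)) = (((-21098 - 14606)*(1/22111) + 14738*(-1/3758)) - 42236)/(20603 + 1/(-9104)) = ((-35704*1/22111 - 7369/1879) - 42236)/(20603 - 1/9104) = ((-35704/22111 - 7369/1879) - 42236)/(187569711/9104) = (-230023775/41546569 - 42236)*(9104/187569711) = -1754990912059/41546569*9104/187569711 = -2282491037626448/1113268277195937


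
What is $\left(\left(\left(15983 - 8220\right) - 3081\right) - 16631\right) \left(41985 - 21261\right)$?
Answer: $-247631076$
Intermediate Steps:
$\left(\left(\left(15983 - 8220\right) - 3081\right) - 16631\right) \left(41985 - 21261\right) = \left(\left(7763 - 3081\right) - 16631\right) 20724 = \left(4682 - 16631\right) 20724 = \left(-11949\right) 20724 = -247631076$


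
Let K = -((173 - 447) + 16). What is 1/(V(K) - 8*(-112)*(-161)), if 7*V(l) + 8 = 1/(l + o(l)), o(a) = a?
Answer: -3612/521056799 ≈ -6.9321e-6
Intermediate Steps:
K = 258 (K = -(-274 + 16) = -1*(-258) = 258)
V(l) = -8/7 + 1/(14*l) (V(l) = -8/7 + 1/(7*(l + l)) = -8/7 + 1/(7*((2*l))) = -8/7 + (1/(2*l))/7 = -8/7 + 1/(14*l))
1/(V(K) - 8*(-112)*(-161)) = 1/((1/14)*(1 - 16*258)/258 - 8*(-112)*(-161)) = 1/((1/14)*(1/258)*(1 - 4128) + 896*(-161)) = 1/((1/14)*(1/258)*(-4127) - 144256) = 1/(-4127/3612 - 144256) = 1/(-521056799/3612) = -3612/521056799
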